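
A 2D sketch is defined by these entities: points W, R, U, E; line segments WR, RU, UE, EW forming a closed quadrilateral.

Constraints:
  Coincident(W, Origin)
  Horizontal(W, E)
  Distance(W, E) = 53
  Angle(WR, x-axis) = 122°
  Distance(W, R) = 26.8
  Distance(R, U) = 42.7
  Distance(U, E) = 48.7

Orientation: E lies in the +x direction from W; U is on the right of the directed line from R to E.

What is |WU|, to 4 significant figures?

15.99

W is at the origin; WE is horizontal with |WE| = 53.0 and E in +x, so E = (53.0, 0). WR runs at 122.0° with |WR| = 26.8, so R = (-14.20, 22.73). U is determined by |RU| = 42.7 and |UE| = 48.7 together: it lies at the intersection of circle(R, 42.7) and circle(E, 48.7). With |RE| = 70.94, the foot of the radical line on RE is 31.61 from R and the perpendicular offset is √(42.7² − 31.61²) = 28.71. Taking the right-of-RE solution: U = (6.539, -14.60).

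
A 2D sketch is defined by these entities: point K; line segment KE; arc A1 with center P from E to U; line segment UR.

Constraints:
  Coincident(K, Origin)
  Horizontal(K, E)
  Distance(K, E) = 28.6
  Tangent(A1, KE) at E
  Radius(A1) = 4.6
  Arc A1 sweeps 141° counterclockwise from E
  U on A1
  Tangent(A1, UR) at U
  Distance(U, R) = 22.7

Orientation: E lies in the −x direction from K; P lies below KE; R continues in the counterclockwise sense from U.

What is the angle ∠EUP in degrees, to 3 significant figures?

19.5°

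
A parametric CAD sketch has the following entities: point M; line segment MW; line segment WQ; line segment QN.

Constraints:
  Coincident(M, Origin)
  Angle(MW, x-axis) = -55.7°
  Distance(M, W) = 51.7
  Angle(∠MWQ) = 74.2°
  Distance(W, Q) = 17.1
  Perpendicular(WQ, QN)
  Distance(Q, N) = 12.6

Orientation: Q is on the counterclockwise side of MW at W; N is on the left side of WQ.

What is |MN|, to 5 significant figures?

37.269

M is at the origin; MW runs at -55.7° with length 51.7, so W = 51.7·(cos -55.7°, sin -55.7°) = (29.134, -42.709). ∠MWQ = 74.2°, so WQ runs at -55.7° + (180° − 74.2°) = 50.100° from the x-axis; with |WQ| = 17.1, Q = W + 17.1·(cos 50.100°, sin 50.100°) = (40.103, -29.591). WQ ⟂ QN; with |QN| = 12.6 on the left of WQ, N = Q + 12.6·(-0.76717, 0.64145) = (30.437, -21.508). Then |MN| = |N − M| = 37.269.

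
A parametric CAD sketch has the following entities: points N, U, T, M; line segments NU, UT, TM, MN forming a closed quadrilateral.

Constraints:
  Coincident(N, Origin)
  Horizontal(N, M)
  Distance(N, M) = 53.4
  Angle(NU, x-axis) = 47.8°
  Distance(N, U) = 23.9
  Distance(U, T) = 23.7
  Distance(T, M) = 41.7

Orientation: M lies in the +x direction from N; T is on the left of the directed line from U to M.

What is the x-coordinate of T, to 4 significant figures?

31.63

N is at the origin; NM is horizontal with |NM| = 53.4 and M in +x, so M = (53.4, 0). NU runs at 47.8° with |NU| = 23.9, so U = (16.05, 17.71). T is determined by |UT| = 23.7 and |TM| = 41.7 together: it lies at the intersection of circle(U, 23.7) and circle(M, 41.7). With |UM| = 41.33, the foot of the radical line on UM is 6.424 from U and the perpendicular offset is √(23.7² − 6.424²) = 22.81. Taking the left-of-UM solution: T = (31.63, 35.57).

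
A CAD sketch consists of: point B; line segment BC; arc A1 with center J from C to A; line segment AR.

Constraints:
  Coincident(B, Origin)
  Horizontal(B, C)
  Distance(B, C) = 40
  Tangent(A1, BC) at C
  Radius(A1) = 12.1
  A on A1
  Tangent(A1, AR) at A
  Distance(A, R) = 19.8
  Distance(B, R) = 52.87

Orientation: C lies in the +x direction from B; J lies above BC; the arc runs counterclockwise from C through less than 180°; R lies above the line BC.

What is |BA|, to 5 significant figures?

53.517

Checks: ∠(JC, CB) = 90.00° ✓; |JC| = 12.10 ✓; |JA| = 12.10 ✓; ∠(JA, AR) = 90.00° ✓; |AR| = 19.80 ✓; |BR| = 52.87 ✓.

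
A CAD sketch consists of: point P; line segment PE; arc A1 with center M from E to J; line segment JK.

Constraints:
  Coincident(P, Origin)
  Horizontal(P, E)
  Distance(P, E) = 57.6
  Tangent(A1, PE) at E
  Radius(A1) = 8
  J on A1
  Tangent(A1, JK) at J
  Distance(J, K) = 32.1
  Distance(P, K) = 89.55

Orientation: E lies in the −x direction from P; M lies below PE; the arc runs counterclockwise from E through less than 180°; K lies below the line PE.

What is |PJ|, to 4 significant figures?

63.29

Checks: |MJ| = 8.000 ✓; ∠(MJ, JK) = 90.00° ✓; |JK| = 32.10 ✓; |PK| = 89.55 ✓.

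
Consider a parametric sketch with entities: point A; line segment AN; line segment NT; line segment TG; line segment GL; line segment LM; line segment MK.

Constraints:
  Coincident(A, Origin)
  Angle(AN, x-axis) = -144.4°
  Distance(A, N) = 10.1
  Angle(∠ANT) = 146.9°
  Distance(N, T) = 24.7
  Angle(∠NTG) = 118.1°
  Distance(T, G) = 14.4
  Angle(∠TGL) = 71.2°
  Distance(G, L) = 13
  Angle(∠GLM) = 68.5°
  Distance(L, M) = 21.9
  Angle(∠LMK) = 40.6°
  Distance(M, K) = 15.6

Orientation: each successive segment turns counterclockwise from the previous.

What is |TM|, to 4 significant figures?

6.753

∠TGL = 71.2° gives GL at 59.40° from the x-axis; with |GL| = 13.0, L = (-1.196, -28.64). ∠GLM = 68.5° gives LM at 170.9° from the x-axis; with |LM| = 21.9, M = (-22.82, -25.17). Then |TM| = |M − T| = 6.753.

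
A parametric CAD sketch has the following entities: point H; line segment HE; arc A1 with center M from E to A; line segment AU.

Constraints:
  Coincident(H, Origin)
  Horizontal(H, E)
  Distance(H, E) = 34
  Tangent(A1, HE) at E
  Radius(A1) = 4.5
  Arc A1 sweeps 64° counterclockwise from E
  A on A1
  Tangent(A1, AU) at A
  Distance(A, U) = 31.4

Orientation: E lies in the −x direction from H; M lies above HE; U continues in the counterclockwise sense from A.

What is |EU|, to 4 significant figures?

35.53

On A1, E sits at bearing -90° from M; a 64° counterclockwise sweep puts A at bearing -26°, so A = M + 4.5·(cos -26°, sin -26°) = (-29.96, 2.527). Since A1 is tangent to AU there, MA ⟂ AU, so AU runs along (−sin -26°, cos -26°); with |AU| = 31.4, U = (-16.19, 30.75). Then |EU| = |U − E| = 35.53.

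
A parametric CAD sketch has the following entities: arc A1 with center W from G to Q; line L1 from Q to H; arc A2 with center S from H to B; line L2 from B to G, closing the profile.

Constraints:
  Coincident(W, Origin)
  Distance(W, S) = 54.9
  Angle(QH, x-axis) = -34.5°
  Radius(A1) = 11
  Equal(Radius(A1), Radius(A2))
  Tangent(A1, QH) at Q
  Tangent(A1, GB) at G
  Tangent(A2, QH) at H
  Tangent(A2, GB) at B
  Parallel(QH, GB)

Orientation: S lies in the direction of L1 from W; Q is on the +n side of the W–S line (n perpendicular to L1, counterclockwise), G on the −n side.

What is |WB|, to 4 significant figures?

55.99

The slot axis is L1's direction at -34.5°, so u = (cos -34.5°, sin -34.5°) = (0.8241, -0.5664) and n = (−sin -34.5°, cos -34.5°) = (0.5664, 0.8241). W is at the origin and S lies 54.9 along u from W, so S = 54.9·u = (45.24, -31.10). Tangency of A1 to both parallel lines with radius 11.0 puts Q and G at W ± 11.0·n: Q = (6.230, 9.065), G = (-6.230, -9.065). Equal radii place H and B the same way about S: H = S + 11.0·n = (51.47, -22.03), B = S − 11.0·n = (39.01, -40.16). Then |WB| = |B − W| = 55.99.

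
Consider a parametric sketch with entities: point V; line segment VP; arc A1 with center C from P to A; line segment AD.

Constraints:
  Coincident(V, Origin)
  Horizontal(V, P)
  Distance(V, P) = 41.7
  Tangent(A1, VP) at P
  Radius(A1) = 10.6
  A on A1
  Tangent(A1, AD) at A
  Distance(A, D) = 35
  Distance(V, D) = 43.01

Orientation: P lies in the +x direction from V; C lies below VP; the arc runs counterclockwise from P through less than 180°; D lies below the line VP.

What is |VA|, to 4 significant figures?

32.57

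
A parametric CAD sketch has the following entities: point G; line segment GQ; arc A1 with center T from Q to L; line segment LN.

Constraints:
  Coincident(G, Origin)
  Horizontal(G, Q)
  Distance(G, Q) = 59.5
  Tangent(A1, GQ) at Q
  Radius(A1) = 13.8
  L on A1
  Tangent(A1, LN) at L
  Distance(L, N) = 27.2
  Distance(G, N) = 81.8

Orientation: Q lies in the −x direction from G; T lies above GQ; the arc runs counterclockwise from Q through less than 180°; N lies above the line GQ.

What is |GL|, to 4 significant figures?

55.46

Checks: |TL| = 13.80 ✓; ∠(TL, LN) = 90.00° ✓; |LN| = 27.20 ✓; |GN| = 81.80 ✓.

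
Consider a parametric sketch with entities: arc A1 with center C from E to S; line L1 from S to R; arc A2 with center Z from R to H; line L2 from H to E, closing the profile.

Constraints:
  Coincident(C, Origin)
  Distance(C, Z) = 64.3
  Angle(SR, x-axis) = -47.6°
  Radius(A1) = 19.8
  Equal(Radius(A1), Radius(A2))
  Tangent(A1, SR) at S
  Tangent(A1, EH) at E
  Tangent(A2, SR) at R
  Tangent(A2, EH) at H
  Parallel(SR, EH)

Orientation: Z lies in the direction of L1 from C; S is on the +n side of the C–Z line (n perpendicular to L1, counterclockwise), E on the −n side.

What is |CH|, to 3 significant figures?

67.3

Tangency of A1 to both parallel lines with radius 19.8 puts S and E at C ± 19.8·n: S = (14.6, 13.4), E = (-14.6, -13.4). Equal radii place R and H the same way about Z: R = Z + 19.8·n = (58.0, -34.1), H = Z − 19.8·n = (28.7, -60.8). Then |CH| = |H − C| = 67.3.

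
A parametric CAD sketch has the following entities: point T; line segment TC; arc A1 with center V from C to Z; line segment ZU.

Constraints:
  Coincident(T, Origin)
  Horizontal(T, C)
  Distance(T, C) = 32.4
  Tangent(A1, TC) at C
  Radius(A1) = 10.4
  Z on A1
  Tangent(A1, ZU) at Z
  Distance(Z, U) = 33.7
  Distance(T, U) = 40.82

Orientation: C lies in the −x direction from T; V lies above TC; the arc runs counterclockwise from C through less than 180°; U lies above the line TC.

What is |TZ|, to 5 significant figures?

23.629

Checks: |VZ| = 10.40 ✓; ∠(VZ, ZU) = 90.00° ✓; |ZU| = 33.70 ✓; |TU| = 40.82 ✓.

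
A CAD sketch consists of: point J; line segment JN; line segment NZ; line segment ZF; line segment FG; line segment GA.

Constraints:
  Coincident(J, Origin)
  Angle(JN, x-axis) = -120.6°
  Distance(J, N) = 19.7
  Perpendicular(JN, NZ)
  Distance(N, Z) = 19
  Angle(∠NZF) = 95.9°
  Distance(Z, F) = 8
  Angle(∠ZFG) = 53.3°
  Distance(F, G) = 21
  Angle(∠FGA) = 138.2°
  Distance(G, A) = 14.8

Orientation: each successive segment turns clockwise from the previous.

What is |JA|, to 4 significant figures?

36.71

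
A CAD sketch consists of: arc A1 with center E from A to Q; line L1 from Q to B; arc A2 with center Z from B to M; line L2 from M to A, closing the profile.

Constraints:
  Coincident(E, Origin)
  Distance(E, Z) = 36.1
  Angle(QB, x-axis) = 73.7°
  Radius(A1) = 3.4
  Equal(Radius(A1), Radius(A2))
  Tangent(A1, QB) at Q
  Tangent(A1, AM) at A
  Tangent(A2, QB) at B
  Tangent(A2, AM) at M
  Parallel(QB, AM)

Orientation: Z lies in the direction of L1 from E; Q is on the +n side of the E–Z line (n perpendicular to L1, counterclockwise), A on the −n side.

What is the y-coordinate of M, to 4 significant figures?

33.69

The slot axis is L1's direction at 73.7°, so u = (cos 73.7°, sin 73.7°) = (0.2807, 0.9598) and n = (−sin 73.7°, cos 73.7°) = (-0.9598, 0.2807). E is at the origin and Z lies 36.1 along u from E, so Z = 36.1·u = (10.13, 34.65). Tangency of A1 to both parallel lines with radius 3.4 puts Q and A at E ± 3.4·n: Q = (-3.263, 0.9543), A = (3.263, -0.9543). Equal radii place B and M the same way about Z: B = Z + 3.4·n = (6.869, 35.60), M = Z − 3.4·n = (13.40, 33.69). So M.y = 33.69.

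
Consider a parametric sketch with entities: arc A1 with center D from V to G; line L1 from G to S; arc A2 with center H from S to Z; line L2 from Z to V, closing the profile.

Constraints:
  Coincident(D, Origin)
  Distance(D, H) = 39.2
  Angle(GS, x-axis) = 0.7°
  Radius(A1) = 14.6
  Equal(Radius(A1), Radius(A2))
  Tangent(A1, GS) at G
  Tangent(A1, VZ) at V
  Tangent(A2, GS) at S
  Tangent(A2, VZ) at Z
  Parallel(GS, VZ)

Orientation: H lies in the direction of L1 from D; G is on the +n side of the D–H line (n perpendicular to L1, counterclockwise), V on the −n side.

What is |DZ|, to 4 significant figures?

41.83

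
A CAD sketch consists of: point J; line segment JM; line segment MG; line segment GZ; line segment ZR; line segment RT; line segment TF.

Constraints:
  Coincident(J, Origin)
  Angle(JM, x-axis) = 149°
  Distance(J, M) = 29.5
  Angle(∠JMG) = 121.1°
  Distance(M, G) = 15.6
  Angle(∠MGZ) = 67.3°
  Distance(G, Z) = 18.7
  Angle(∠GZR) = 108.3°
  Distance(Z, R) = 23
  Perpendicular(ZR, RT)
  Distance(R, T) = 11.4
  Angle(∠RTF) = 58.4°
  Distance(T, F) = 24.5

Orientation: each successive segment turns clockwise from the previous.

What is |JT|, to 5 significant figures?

21.197

J is at the origin; JM runs at 149.0° with length 29.5, so M = (-25.286, 15.194). ∠JMG = 121.1° gives MG at 90.100° from the x-axis; with |MG| = 15.6, G = (-25.314, 30.794). ∠MGZ = 67.3° gives GZ at -22.600° from the x-axis; with |GZ| = 18.7, Z = (-8.0496, 23.607). ∠GZR = 108.3° gives ZR at -94.300° from the x-axis; with |ZR| = 23.0, R = (-9.7741, 0.67202). The perpendicularity gives RT at right angles to ZR, so RT runs at 175.70°; with |RT| = 11.4, T = (-21.142, 1.5268). Then |JT| = |T − J| = 21.197.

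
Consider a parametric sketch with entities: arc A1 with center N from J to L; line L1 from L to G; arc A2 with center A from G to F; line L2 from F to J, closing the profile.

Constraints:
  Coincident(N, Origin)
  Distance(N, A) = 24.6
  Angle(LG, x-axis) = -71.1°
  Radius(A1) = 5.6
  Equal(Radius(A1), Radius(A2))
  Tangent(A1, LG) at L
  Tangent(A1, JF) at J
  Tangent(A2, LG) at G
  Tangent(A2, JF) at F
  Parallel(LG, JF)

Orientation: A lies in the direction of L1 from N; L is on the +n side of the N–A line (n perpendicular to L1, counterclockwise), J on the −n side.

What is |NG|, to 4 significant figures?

25.23

The slot axis is L1's direction at -71.1°, so u = (cos -71.1°, sin -71.1°) = (0.3239, -0.9461) and n = (−sin -71.1°, cos -71.1°) = (0.9461, 0.3239). N is at the origin and A lies 24.6 along u from N, so A = 24.6·u = (7.968, -23.27). Tangency of A1 to both parallel lines with radius 5.6 puts L and J at N ± 5.6·n: L = (5.298, 1.814), J = (-5.298, -1.814). Equal radii place G and F the same way about A: G = A + 5.6·n = (13.27, -21.46), F = A − 5.6·n = (2.670, -25.09). Then |NG| = |G − N| = 25.23.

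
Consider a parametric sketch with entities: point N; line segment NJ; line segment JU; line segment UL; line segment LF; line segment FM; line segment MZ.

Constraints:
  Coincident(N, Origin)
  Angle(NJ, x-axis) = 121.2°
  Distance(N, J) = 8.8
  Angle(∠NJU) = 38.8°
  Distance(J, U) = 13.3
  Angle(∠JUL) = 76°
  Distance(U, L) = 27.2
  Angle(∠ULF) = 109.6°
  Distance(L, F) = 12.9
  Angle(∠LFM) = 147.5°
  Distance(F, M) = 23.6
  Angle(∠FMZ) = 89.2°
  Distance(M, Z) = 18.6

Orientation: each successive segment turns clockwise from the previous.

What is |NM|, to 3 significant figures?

35.9

N is at the origin; NJ runs at 121.2° with length 8.8, so J = (-4.56, 7.53). ∠NJU = 38.8° gives JU at -20.0° from the x-axis; with |JU| = 13.3, U = (7.94, 2.98). ∠JUL = 76.0° gives UL at -124° from the x-axis; with |UL| = 27.2, L = (-7.27, -19.6). ∠ULF = 109.6° gives LF at 166° from the x-axis; with |LF| = 12.9, F = (-19.8, -16.4). ∠LFM = 147.5° gives FM at 133° from the x-axis; with |FM| = 23.6, M = (-35.9, 0.868). Then |NM| = |M − N| = 35.9.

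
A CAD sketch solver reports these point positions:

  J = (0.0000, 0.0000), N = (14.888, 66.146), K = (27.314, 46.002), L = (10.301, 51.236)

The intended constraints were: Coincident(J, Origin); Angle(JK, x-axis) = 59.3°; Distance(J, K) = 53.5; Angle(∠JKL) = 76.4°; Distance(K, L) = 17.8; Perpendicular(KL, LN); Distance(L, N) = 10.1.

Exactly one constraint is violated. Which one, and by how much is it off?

Distance(L, N) = 10.1 — off by 5.50.

J = (0.00, 0.00) ✓; JK at 59.30° ✓; |JK| = 53.50 ✓; ∠JKL = 76.40° ✓; |KL| = 17.80 ✓; ∠(KL, LN) = 90.00° ✓; |LN| = 15.60 ✗.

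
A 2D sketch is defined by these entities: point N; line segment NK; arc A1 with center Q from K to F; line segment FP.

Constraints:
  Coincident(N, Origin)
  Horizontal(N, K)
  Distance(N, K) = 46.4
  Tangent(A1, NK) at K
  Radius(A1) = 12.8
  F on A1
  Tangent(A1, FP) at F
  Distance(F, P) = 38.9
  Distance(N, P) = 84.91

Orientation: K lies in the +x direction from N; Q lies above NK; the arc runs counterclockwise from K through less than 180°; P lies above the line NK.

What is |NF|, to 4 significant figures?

58.92

Checks: |QF| = 12.80 ✓; ∠(QF, FP) = 90.00° ✓; |FP| = 38.90 ✓; |NP| = 84.91 ✓.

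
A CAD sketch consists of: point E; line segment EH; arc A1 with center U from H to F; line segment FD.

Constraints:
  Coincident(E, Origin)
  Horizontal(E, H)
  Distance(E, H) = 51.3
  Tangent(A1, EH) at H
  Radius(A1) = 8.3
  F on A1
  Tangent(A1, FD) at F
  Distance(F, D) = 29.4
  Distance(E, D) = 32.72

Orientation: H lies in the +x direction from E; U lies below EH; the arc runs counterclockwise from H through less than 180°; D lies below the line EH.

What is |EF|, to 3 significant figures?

45.7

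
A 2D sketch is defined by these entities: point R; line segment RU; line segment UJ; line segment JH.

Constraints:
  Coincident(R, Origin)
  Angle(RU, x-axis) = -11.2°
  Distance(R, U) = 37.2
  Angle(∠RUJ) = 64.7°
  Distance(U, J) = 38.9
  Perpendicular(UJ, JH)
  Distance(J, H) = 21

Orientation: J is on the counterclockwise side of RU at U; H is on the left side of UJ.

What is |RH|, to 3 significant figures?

26.2

R is at the origin; RU runs at -11.2° with length 37.2, so U = 37.2·(cos -11.2°, sin -11.2°) = (36.5, -7.23). ∠RUJ = 64.7°, so UJ runs at -11.2° + (180° − 64.7°) = 104° from the x-axis; with |UJ| = 38.9, J = U + 38.9·(cos 104°, sin 104°) = (27.0, 30.5). UJ ⟂ JH; with |JH| = 21.0 on the left of UJ, H = J + 21.0·(-0.970, -0.244) = (6.65, 25.4). Then |RH| = |H − R| = 26.2.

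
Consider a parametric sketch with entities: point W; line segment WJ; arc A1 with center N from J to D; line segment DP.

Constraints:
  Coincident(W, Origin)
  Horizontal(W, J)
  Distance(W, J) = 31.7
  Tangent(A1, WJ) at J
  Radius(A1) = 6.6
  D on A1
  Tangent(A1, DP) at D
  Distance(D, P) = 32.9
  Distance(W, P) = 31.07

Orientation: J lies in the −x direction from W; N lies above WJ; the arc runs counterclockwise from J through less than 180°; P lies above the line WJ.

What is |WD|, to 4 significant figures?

26.40

Checks: |WJ| = 31.70 ✓; |ND| = 6.600 ✓; ∠(ND, DP) = 90.00° ✓; |DP| = 32.90 ✓; |WP| = 31.07 ✓.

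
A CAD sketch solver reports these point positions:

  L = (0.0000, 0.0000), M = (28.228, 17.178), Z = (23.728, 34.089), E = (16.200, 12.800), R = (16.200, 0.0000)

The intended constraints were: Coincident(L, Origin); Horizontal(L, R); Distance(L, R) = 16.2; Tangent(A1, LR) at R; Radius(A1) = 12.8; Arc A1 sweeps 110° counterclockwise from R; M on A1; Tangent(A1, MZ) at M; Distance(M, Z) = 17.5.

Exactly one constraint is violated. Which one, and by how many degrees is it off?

Tangent(A1, MZ) at M — off by 5.10°.

L = (0.00, 0.00) ✓; L.y = 0.00, R.y = 0.00 ✓; |LR| = 16.20 ✓; ∠(ER, RL) = 90.00° ✓; |ER| = 12.80 ✓; bearing(E→M) − bearing(E→R) = 110.0° ✓; |EM| = 12.80 ✓; ∠(EM, MZ) = 95.10° ✗; |MZ| = 17.50 ✓.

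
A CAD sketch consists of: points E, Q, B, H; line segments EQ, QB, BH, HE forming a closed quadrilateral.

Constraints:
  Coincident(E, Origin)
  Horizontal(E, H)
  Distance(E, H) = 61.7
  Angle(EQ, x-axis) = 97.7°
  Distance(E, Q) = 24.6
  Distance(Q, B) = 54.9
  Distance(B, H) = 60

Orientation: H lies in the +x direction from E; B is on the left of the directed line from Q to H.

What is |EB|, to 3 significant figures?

69.9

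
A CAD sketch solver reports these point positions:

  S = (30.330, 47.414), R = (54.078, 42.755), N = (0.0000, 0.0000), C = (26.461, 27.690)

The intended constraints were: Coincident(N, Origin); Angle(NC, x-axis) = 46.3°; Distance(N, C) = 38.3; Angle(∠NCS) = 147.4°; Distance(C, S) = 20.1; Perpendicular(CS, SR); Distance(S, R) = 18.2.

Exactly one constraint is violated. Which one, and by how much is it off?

Distance(S, R) = 18.2 — off by 6.00.

N = (0.00, 0.00) ✓; NC at 46.30° ✓; |NC| = 38.30 ✓; ∠NCS = 147.4° ✓; |CS| = 20.10 ✓; ∠(CS, SR) = 90.00° ✓; |SR| = 24.20 ✗.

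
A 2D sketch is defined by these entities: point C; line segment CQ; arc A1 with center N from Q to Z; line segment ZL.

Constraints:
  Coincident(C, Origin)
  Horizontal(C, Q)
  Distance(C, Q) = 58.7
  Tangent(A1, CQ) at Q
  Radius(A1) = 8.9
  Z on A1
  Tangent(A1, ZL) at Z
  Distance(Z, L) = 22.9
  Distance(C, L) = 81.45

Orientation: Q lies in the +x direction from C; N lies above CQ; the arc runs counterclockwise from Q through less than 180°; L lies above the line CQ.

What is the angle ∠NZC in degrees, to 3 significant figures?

33.2°

C is at the origin; C and Q share the same y with |CQ| = 58.7 and Q on the +x side, so Q = (58.7, 0.00). Since A1 is tangent to CQ there, NQ ⟂ CQ, so N = Q + (0, 8.9) = (58.7, 8.90). Since NZ ⟂ ZL (tangency), |NL| = √(8.9² + 22.9²) = 24.6 regardless of where Z sits on A1. So L lies on both circle(C, 81.45) and circle(N, 24.6); the above-CQ intersection is L = (77.7, 24.5). Z is the foot of the tangent from L: Z = (66.5, 4.54).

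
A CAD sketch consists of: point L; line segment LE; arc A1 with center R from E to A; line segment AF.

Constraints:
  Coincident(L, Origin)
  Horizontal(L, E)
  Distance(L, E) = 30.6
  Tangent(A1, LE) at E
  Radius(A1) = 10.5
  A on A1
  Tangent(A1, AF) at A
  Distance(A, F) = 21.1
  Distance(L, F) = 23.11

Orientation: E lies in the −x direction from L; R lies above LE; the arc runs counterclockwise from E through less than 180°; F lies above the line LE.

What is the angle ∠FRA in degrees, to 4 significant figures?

63.54°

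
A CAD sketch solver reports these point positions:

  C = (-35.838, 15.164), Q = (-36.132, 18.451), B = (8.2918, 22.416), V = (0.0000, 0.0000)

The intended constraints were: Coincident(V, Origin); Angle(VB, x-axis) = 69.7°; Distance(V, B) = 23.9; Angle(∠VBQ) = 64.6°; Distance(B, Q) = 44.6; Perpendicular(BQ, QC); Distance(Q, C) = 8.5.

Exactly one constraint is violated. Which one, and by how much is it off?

Distance(Q, C) = 8.5 — off by 5.20.

V = (0.00, 0.00) ✓; VB at 69.70° ✓; |VB| = 23.90 ✓; ∠VBQ = 64.60° ✓; |BQ| = 44.60 ✓; ∠(BQ, QC) = 90.01° ✓; |QC| = 3.300 ✗.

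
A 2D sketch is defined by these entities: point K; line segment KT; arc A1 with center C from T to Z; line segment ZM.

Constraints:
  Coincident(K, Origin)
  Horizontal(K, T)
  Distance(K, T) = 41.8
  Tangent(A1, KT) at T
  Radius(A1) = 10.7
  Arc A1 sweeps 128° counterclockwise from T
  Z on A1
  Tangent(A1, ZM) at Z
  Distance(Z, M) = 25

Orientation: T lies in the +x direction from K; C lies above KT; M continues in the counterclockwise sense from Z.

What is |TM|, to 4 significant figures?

37.64

K is at the origin; KT is horizontal with |KT| = 41.8 and T on the +x side, so T = (41.80, 0.000). A1 meets KT tangentially, so CT is at right angles to KT, so C = T + (0, 10.7) = (41.80, 10.70). On A1, T sits at bearing -90° from C; a 128° counterclockwise sweep puts Z at bearing 38°, so Z = C + 10.7·(cos 38°, sin 38°) = (50.23, 17.29). A1 meets ZM tangentially, so CZ is at right angles to ZM, so ZM runs along (−sin 38°, cos 38°); with |ZM| = 25.0, M = (34.84, 36.99). Then |TM| = |M − T| = 37.64.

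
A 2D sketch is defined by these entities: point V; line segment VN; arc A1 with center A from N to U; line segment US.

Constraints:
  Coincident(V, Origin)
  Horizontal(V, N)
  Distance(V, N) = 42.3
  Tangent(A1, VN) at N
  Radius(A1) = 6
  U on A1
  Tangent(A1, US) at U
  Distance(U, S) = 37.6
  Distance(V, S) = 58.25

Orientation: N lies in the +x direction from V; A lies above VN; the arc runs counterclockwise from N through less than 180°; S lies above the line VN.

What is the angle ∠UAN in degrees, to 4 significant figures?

105.1°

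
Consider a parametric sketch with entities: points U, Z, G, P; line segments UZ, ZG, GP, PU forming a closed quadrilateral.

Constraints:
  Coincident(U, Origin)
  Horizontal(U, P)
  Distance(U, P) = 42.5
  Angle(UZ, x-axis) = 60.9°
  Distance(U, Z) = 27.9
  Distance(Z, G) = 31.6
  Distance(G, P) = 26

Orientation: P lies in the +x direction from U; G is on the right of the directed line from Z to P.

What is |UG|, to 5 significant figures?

18.800

U is at the origin; UP is horizontal with |UP| = 42.5 and P in +x, so P = (42.5, 0). UZ runs at 60.9° with |UZ| = 27.9, so Z = (13.569, 24.378). G is determined by |ZG| = 31.6 and |GP| = 26.0 together: it lies at the intersection of circle(Z, 31.6) and circle(P, 26.0). With |ZP| = 37.833, the foot of the radical line on ZP is 23.179 from Z and the perpendicular offset is √(31.6² − 23.179²) = 21.477. Taking the right-of-ZP solution: G = (17.455, -6.9819).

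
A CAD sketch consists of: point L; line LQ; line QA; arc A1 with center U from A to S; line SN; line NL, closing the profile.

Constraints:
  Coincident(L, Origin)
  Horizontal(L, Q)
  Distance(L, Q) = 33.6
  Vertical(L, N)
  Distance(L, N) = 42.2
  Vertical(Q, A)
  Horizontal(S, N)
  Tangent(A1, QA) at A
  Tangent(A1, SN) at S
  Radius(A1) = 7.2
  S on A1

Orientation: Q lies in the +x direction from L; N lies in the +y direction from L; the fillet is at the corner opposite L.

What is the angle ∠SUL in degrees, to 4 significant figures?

143.0°

L is at the origin; L and Q share the same y with |LQ| = 33.6 and Q on the +x side, so Q = (33.60, 0.000). L and N share the same x with |LN| = 42.2 and N on the +y side, so N = (0.000, 42.20). The virtual corner opposite L is at (33.60, 42.20). Tangency of A1 to QA means the radius UA is perpendicular to QA and tangency of A1 to SN means the radius US is perpendicular to SN, with radius 7.2, so the center U sits 7.2 in from both sides at U = (26.40, 35.00). That places the tangent points at A = (33.60, 35.00) on QA and S = (26.40, 42.20) on SN. Then cos ∠SUL = US·UL / (|US||UL|), giving 143.0°.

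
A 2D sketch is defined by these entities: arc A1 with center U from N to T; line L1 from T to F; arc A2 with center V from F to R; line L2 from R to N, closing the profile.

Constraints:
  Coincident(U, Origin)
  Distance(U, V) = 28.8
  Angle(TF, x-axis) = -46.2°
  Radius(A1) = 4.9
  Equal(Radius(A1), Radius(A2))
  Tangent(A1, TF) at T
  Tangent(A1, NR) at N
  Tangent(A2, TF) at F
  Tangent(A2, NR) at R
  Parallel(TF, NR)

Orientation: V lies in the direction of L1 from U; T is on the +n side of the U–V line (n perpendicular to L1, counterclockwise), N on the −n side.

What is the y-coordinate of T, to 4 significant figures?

3.392

The slot axis is L1's direction at -46.2°, so u = (cos -46.2°, sin -46.2°) = (0.6921, -0.7218) and n = (−sin -46.2°, cos -46.2°) = (0.7218, 0.6921). U is at the origin and V lies 28.8 along u from U, so V = 28.8·u = (19.93, -20.79). Tangency of A1 to both parallel lines with radius 4.9 puts T and N at U ± 4.9·n: T = (3.537, 3.392), N = (-3.537, -3.392). So T.y = 3.392.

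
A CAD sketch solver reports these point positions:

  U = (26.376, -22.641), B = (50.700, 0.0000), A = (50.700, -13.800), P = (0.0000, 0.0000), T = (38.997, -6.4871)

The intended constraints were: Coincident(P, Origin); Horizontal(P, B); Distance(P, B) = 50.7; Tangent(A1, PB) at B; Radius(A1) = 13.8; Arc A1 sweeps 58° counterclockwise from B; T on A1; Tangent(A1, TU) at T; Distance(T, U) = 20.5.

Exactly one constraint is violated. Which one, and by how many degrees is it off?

Tangent(A1, TU) at T — off by 6.00°.

P = (0.00, 0.00) ✓; P.y = 0.00, B.y = 0.00 ✓; |PB| = 50.70 ✓; ∠(AB, BP) = 90.00° ✓; |AB| = 13.80 ✓; bearing(A→T) − bearing(A→B) = 58.00° ✓; |AT| = 13.80 ✓; ∠(AT, TU) = 96.00° ✗; |TU| = 20.50 ✓.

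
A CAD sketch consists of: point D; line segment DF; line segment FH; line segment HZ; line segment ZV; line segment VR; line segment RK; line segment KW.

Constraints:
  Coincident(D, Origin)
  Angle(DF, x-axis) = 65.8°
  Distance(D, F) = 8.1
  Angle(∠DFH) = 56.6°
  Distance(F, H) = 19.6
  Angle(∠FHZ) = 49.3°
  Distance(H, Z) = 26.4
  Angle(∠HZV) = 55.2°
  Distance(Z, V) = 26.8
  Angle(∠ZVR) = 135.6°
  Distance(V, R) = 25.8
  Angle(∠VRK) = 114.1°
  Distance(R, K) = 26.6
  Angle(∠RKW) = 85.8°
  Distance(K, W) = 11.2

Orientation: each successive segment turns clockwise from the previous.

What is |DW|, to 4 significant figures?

35.68

D is at the origin; DF runs at 65.8° with length 8.1, so F = (3.320, 7.388). ∠DFH = 56.6° gives FH at -57.60° from the x-axis; with |FH| = 19.6, H = (13.82, -9.161). ∠FHZ = 49.3° gives HZ at 171.7° from the x-axis; with |HZ| = 26.4, Z = (-12.30, -5.350). ∠HZV = 55.2° gives ZV at 46.90° from the x-axis; with |ZV| = 26.8, V = (6.011, 14.22). ∠ZVR = 135.6° gives VR at 2.500° from the x-axis; with |VR| = 25.8, R = (31.79, 15.34). ∠VRK = 114.1° gives RK at -63.40° from the x-axis; with |RK| = 26.6, K = (43.70, -8.440). ∠RKW = 85.8° gives KW at -157.6° from the x-axis; with |KW| = 11.2, W = (33.34, -12.71). Then |DW| = |W − D| = 35.68.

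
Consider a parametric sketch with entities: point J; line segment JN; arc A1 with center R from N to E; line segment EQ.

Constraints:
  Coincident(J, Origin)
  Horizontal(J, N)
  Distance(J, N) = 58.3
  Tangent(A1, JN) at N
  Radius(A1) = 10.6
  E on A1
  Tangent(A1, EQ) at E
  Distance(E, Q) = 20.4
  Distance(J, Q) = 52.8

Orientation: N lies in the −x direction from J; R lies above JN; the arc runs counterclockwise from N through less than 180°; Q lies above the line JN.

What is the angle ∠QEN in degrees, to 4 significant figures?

140.1°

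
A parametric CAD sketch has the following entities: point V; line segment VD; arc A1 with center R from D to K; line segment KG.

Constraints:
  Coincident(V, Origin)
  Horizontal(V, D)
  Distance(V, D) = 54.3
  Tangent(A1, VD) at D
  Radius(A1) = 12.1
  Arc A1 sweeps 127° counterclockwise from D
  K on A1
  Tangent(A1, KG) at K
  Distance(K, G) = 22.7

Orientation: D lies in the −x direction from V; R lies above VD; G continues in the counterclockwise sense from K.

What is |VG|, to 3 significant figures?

69.3

On A1, D sits at bearing -90° from R; a 127° counterclockwise sweep puts K at bearing 37°, so K = R + 12.1·(cos 37°, sin 37°) = (-44.6, 19.4). A1 meets KG tangentially, so RK is at right angles to KG, so KG runs along (−sin 37°, cos 37°); with |KG| = 22.7, G = (-58.3, 37.5). Then |VG| = |G − V| = 69.3.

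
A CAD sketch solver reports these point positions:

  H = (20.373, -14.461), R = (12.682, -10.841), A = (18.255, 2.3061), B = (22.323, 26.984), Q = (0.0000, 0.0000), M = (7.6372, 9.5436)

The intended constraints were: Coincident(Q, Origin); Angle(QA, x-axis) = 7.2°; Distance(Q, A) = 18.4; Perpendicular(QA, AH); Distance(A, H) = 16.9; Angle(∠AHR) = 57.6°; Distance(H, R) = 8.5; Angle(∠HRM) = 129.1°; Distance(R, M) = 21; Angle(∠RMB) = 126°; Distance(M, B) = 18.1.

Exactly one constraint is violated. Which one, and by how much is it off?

Distance(M, B) = 18.1 — off by 4.70.

Q = (0.00, 0.00) ✓; QA at 7.200° ✓; |QA| = 18.40 ✓; ∠(QA, AH) = 90.00° ✓; |AH| = 16.90 ✓; ∠AHR = 57.60° ✓; |HR| = 8.500 ✓; ∠HRM = 129.1° ✓; |RM| = 21.00 ✓; ∠RMB = 126.0° ✓; |MB| = 22.80 ✗.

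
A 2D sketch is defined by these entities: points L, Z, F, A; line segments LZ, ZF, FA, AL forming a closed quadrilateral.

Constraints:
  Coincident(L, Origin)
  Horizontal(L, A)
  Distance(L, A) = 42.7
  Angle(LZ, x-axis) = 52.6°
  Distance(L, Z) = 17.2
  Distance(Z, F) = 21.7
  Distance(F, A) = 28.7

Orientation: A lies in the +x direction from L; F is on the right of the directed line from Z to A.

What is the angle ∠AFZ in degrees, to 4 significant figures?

86.89°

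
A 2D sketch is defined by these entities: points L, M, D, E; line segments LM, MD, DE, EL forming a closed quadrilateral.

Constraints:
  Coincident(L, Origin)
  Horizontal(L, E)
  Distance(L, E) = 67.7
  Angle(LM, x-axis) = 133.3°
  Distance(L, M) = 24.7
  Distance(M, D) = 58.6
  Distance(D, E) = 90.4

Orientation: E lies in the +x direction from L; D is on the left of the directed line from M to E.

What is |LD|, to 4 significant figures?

70.61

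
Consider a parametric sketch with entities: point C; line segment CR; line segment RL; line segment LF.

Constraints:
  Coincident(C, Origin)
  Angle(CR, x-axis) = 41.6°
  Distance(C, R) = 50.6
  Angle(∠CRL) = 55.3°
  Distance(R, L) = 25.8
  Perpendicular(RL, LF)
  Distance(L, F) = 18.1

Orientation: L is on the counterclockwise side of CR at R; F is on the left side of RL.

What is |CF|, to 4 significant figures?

23.69

C is at the origin; CR runs at 41.6° with length 50.6, so R = 50.6·(cos 41.6°, sin 41.6°) = (37.84, 33.59). ∠CRL = 55.3°, so RL runs at 41.6° + (180° − 55.3°) = 166.3° from the x-axis; with |RL| = 25.8, L = R + 25.8·(cos 166.3°, sin 166.3°) = (12.77, 39.71). The perpendicularity gives LF at right angles to RL; with |LF| = 18.1 on the left of RL, F = L + 18.1·(-0.2368, -0.9715) = (8.486, 22.12). Then |CF| = |F − C| = 23.69.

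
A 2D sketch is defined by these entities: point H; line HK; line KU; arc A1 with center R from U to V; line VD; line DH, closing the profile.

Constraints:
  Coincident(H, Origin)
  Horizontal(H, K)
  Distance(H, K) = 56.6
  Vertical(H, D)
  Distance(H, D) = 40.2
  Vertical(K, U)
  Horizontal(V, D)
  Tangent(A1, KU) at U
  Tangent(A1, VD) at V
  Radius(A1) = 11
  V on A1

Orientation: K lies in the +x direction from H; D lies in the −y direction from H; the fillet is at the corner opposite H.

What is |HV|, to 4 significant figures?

60.79

The virtual corner opposite H is at (56.60, -40.20). The tangent condition forces RU to be normal to KU and A1 meets VD tangentially, so RV is at right angles to VD, with radius 11.0, so the center R sits 11.0 in from both sides at R = (45.60, -29.20). That places the tangent points at U = (56.60, -29.20) on KU and V = (45.60, -40.20) on VD. Then |HV| = |V − H| = 60.79.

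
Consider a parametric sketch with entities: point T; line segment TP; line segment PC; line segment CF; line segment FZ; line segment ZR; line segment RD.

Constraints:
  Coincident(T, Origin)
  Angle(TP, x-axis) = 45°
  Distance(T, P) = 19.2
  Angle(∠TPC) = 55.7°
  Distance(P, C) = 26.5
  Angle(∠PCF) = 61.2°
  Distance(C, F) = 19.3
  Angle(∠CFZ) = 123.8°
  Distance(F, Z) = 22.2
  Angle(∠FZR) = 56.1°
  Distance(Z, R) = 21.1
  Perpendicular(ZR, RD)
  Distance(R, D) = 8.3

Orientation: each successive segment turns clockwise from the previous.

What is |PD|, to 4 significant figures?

13.29

T is at the origin; TP runs at 45.0° with length 19.2, so P = (13.58, 13.58). ∠TPC = 55.7° gives PC at -79.30° from the x-axis; with |PC| = 26.5, C = (18.50, -12.46). ∠PCF = 61.2° gives CF at 161.9° from the x-axis; with |CF| = 19.3, F = (0.1517, -6.467). ∠CFZ = 123.8° gives FZ at 105.7° from the x-axis; with |FZ| = 22.2, Z = (-5.856, 14.91). ∠FZR = 56.1° gives ZR at -18.20° from the x-axis; with |ZR| = 21.1, R = (14.19, 8.315). ZR is perpendicular to RD, so RD runs at -108.2°; with |RD| = 8.3, D = (11.60, 0.4300). Then |PD| = |D − P| = 13.29.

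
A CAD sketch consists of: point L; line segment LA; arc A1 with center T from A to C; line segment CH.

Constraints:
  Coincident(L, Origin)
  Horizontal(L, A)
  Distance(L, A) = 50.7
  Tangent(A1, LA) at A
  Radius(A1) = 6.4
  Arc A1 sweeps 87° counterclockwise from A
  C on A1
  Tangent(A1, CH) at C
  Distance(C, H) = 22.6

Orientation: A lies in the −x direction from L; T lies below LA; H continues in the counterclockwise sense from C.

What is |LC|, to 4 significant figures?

57.41

A1 meets LA tangentially, so TA is at right angles to LA, so T = A + (0, -6.4) = (-50.70, -6.400). On A1, A sits at bearing 90° from T; an 87° counterclockwise sweep puts C at bearing 177°, so C = T + 6.4·(cos 177°, sin 177°) = (-57.09, -6.065). Then |LC| = |C − L| = 57.41.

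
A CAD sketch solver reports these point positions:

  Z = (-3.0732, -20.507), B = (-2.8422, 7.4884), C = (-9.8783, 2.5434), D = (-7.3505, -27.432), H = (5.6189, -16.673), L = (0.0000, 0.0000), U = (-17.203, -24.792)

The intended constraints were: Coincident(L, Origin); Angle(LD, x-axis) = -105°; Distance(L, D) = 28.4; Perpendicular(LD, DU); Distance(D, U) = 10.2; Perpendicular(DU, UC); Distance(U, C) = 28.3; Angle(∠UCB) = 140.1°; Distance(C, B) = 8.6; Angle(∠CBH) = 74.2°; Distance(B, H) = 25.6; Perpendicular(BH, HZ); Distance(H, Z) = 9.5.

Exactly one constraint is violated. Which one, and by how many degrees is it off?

Perpendicular(BH, HZ) — off by 4.50°.

L = (0.00, 0.00) ✓; LD at -105.0° ✓; |LD| = 28.40 ✓; ∠(LD, DU) = 90.00° ✓; |DU| = 10.20 ✓; ∠(DU, UC) = 90.00° ✓; |UC| = 28.30 ✓; ∠UCB = 140.1° ✓; |CB| = 8.600 ✓; ∠CBH = 74.20° ✓; |BH| = 25.60 ✓; ∠(BH, HZ) = 85.50° ✗; |HZ| = 9.500 ✓.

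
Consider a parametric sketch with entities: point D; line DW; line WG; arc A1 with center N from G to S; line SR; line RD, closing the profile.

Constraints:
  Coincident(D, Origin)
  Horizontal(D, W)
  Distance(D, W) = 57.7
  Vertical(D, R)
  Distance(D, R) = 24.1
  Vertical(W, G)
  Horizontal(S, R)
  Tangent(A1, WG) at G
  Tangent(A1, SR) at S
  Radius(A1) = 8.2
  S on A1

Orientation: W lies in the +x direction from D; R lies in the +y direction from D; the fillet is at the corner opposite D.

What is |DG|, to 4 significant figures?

59.85

D is at the origin; D and W share the same y with |DW| = 57.7 and W on the +x side, so W = (57.70, 0.000). DR is vertical with |DR| = 24.1 and R on the +y side, so R = (0.000, 24.10). The virtual corner opposite D is at (57.70, 24.10). Tangency of A1 to WG means the radius NG is perpendicular to WG and the tangent condition forces NS to be normal to SR, with radius 8.2, so the center N sits 8.2 in from both sides at N = (49.50, 15.90). That places the tangent points at G = (57.70, 15.90) on WG and S = (49.50, 24.10) on SR. Then |DG| = |G − D| = 59.85.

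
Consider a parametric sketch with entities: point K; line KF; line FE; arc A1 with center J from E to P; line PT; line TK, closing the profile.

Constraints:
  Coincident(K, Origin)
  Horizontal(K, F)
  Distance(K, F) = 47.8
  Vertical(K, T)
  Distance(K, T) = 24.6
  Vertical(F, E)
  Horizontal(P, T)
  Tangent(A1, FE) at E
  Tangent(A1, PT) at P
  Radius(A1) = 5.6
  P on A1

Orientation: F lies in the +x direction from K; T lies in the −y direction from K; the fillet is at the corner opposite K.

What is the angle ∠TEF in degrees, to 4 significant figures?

96.68°

The virtual corner opposite K is at (47.80, -24.60). Since A1 is tangent to FE there, JE ⟂ FE and the tangent condition forces JP to be normal to PT, with radius 5.6, so the center J sits 5.6 in from both sides at J = (42.20, -19.00). That places the tangent points at E = (47.80, -19.00) on FE and P = (42.20, -24.60) on PT. Then cos ∠TEF = ET·EF / (|ET||EF|), giving 96.68°.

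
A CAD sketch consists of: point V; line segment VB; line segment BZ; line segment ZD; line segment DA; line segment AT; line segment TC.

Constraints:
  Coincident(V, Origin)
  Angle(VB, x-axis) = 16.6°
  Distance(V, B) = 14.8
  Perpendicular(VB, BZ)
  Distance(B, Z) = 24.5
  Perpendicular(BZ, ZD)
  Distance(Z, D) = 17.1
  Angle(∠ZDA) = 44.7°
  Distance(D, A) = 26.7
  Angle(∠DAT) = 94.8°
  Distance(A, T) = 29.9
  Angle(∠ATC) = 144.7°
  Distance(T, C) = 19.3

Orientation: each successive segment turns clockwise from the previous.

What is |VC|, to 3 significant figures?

62.2

∠DAT = 94.8° gives AT at -23.9° from the x-axis; with |AT| = 29.9, T = (45.0, -12.8). ∠ATC = 144.7° gives TC at -59.2° from the x-axis; with |TC| = 19.3, C = (54.8, -29.4). Then |VC| = |C − V| = 62.2.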